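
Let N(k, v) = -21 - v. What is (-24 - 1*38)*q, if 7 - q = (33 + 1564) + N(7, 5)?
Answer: 96968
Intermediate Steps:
q = -1564 (q = 7 - ((33 + 1564) + (-21 - 1*5)) = 7 - (1597 + (-21 - 5)) = 7 - (1597 - 26) = 7 - 1*1571 = 7 - 1571 = -1564)
(-24 - 1*38)*q = (-24 - 1*38)*(-1564) = (-24 - 38)*(-1564) = -62*(-1564) = 96968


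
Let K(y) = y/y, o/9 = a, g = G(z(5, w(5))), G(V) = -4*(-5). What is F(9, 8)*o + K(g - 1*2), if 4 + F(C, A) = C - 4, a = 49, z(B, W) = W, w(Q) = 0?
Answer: 442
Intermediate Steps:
G(V) = 20
g = 20
F(C, A) = -8 + C (F(C, A) = -4 + (C - 4) = -4 + (-4 + C) = -8 + C)
o = 441 (o = 9*49 = 441)
K(y) = 1
F(9, 8)*o + K(g - 1*2) = (-8 + 9)*441 + 1 = 1*441 + 1 = 441 + 1 = 442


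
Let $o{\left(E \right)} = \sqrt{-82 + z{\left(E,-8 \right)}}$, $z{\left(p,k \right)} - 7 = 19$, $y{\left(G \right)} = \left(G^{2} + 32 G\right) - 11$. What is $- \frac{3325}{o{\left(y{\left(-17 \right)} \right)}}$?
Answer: $\frac{475 i \sqrt{14}}{4} \approx 444.32 i$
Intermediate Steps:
$y{\left(G \right)} = -11 + G^{2} + 32 G$
$z{\left(p,k \right)} = 26$ ($z{\left(p,k \right)} = 7 + 19 = 26$)
$o{\left(E \right)} = 2 i \sqrt{14}$ ($o{\left(E \right)} = \sqrt{-82 + 26} = \sqrt{-56} = 2 i \sqrt{14}$)
$- \frac{3325}{o{\left(y{\left(-17 \right)} \right)}} = - \frac{3325}{2 i \sqrt{14}} = - 3325 \left(- \frac{i \sqrt{14}}{28}\right) = \frac{475 i \sqrt{14}}{4}$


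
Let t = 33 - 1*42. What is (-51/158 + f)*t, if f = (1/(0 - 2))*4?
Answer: 3303/158 ≈ 20.905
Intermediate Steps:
t = -9 (t = 33 - 42 = -9)
f = -2 (f = (1/(-2))*4 = -½*1*4 = -½*4 = -2)
(-51/158 + f)*t = (-51/158 - 2)*(-9) = -367/158*(-9) = 3303/158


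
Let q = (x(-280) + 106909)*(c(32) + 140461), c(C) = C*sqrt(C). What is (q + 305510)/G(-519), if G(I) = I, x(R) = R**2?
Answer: -26028992959/519 - 23719552*sqrt(2)/519 ≈ -5.0217e+7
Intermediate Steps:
c(C) = C**(3/2)
q = 26028687449 + 23719552*sqrt(2) (q = ((-280)**2 + 106909)*(32**(3/2) + 140461) = (78400 + 106909)*(128*sqrt(2) + 140461) = 185309*(140461 + 128*sqrt(2)) = 26028687449 + 23719552*sqrt(2) ≈ 2.6062e+10)
(q + 305510)/G(-519) = ((26028687449 + 23719552*sqrt(2)) + 305510)/(-519) = (26028992959 + 23719552*sqrt(2))*(-1/519) = -26028992959/519 - 23719552*sqrt(2)/519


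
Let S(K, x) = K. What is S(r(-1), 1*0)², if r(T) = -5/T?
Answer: 25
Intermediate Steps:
S(r(-1), 1*0)² = (-5/(-1))² = (-5*(-1))² = 5² = 25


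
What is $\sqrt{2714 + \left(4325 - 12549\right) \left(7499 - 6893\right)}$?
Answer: $i \sqrt{4981030} \approx 2231.8 i$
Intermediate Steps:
$\sqrt{2714 + \left(4325 - 12549\right) \left(7499 - 6893\right)} = \sqrt{2714 - 4983744} = \sqrt{-4981030} = i \sqrt{4981030}$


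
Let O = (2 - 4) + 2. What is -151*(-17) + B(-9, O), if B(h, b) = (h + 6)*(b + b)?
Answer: 2567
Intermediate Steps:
O = 0 (O = -2 + 2 = 0)
B(h, b) = 2*b*(6 + h) (B(h, b) = (6 + h)*(2*b) = 2*b*(6 + h))
-151*(-17) + B(-9, O) = -151*(-17) + 2*0*(6 - 9) = 2567 + 2*0*(-3) = 2567 + 0 = 2567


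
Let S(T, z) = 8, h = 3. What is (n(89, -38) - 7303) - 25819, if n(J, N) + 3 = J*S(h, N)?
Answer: -32413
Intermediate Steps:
n(J, N) = -3 + 8*J (n(J, N) = -3 + J*8 = -3 + 8*J)
(n(89, -38) - 7303) - 25819 = ((-3 + 8*89) - 7303) - 25819 = ((-3 + 712) - 7303) - 25819 = (709 - 7303) - 25819 = -6594 - 25819 = -32413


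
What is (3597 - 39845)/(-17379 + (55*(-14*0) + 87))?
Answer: 9062/4323 ≈ 2.0962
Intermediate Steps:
(3597 - 39845)/(-17379 + (55*(-14*0) + 87)) = -36248/(-17379 + (55*0 + 87)) = -36248/(-17379 + (0 + 87)) = -36248/(-17379 + 87) = -36248/(-17292) = -36248*(-1/17292) = 9062/4323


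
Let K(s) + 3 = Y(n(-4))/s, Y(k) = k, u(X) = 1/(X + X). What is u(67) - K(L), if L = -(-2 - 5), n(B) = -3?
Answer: 3223/938 ≈ 3.4360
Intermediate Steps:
u(X) = 1/(2*X)
L = 7 (L = -1*(-7) = 7)
K(s) = -3 - 3/s
u(67) - K(L) = (½)/67 - (-3 - 3/7) = (½)*(1/67) - (-3 - 3*⅐) = 1/134 - (-3 - 3/7) = 1/134 - 1*(-24/7) = 1/134 + 24/7 = 3223/938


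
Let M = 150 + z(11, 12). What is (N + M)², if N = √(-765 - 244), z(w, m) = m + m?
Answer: (174 + I*√1009)² ≈ 29267.0 + 11054.0*I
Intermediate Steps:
z(w, m) = 2*m
M = 174 (M = 150 + 2*12 = 150 + 24 = 174)
N = I*√1009 (N = √(-1009) = I*√1009 ≈ 31.765*I)
(N + M)² = (I*√1009 + 174)² = (174 + I*√1009)²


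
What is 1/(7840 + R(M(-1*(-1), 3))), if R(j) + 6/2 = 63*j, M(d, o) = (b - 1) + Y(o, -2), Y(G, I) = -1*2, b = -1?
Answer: 1/7585 ≈ 0.00013184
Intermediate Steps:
Y(G, I) = -2
M(d, o) = -4 (M(d, o) = (-1 - 1) - 2 = -2 - 2 = -4)
R(j) = -3 + 63*j
1/(7840 + R(M(-1*(-1), 3))) = 1/(7840 + (-3 + 63*(-4))) = 1/(7840 + (-3 - 252)) = 1/(7840 - 255) = 1/7585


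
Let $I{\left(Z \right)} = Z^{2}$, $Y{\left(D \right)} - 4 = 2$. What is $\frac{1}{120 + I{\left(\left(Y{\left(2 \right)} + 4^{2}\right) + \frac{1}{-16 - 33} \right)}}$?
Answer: $\frac{2401}{1448049} \approx 0.0016581$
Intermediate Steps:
$Y{\left(D \right)} = 6$ ($Y{\left(D \right)} = 4 + 2 = 6$)
$\frac{1}{120 + I{\left(\left(Y{\left(2 \right)} + 4^{2}\right) + \frac{1}{-16 - 33} \right)}} = \frac{1}{120 + \left(\left(6 + 4^{2}\right) + \frac{1}{-16 - 33}\right)^{2}} = \frac{1}{120 + \left(\left(6 + 16\right) + \frac{1}{-49}\right)^{2}} = \frac{1}{120 + \left(22 - \frac{1}{49}\right)^{2}} = \frac{1}{120 + \left(\frac{1077}{49}\right)^{2}} = \frac{1}{120 + \frac{1159929}{2401}} = \frac{1}{\frac{1448049}{2401}} = \frac{2401}{1448049}$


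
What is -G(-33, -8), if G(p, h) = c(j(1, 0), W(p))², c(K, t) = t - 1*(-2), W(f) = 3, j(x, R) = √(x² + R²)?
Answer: -25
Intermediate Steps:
j(x, R) = √(R² + x²)
c(K, t) = 2 + t (c(K, t) = t + 2 = 2 + t)
G(p, h) = 25 (G(p, h) = (2 + 3)² = 5² = 25)
-G(-33, -8) = -1*25 = -25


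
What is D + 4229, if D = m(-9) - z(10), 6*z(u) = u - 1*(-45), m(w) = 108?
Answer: 25967/6 ≈ 4327.8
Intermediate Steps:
z(u) = 15/2 + u/6 (z(u) = (u - 1*(-45))/6 = (u + 45)/6 = (45 + u)/6 = 15/2 + u/6)
D = 593/6 (D = 108 - (15/2 + (⅙)*10) = 108 - (15/2 + 5/3) = 108 - 1*55/6 = 108 - 55/6 = 593/6 ≈ 98.833)
D + 4229 = 593/6 + 4229 = 25967/6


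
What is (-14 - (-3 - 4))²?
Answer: 49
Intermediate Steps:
(-14 - (-3 - 4))² = (-14 - 1*(-7))² = (-14 + 7)² = (-7)² = 49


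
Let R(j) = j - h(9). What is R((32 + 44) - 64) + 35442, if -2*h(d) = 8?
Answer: 35458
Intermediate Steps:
h(d) = -4 (h(d) = -½*8 = -4)
R(j) = 4 + j (R(j) = j - 1*(-4) = j + 4 = 4 + j)
R((32 + 44) - 64) + 35442 = (4 + ((32 + 44) - 64)) + 35442 = (4 + (76 - 64)) + 35442 = (4 + 12) + 35442 = 16 + 35442 = 35458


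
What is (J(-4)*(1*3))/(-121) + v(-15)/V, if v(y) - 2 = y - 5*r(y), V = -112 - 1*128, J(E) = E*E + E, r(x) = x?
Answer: -8071/14520 ≈ -0.55585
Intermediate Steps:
J(E) = E + E² (J(E) = E² + E = E + E²)
V = -240 (V = -112 - 128 = -240)
v(y) = 2 - 4*y (v(y) = 2 + (y - 5*y) = 2 - 4*y)
(J(-4)*(1*3))/(-121) + v(-15)/V = ((-4*(1 - 4))*(1*3))/(-121) + (2 - 4*(-15))/(-240) = (-4*(-3)*3)*(-1/121) + (2 + 60)*(-1/240) = (12*3)*(-1/121) + 62*(-1/240) = 36*(-1/121) - 31/120 = -36/121 - 31/120 = -8071/14520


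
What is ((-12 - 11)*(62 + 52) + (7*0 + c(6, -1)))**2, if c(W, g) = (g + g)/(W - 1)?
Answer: 171924544/25 ≈ 6.8770e+6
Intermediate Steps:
c(W, g) = 2*g/(-1 + W) (c(W, g) = (2*g)/(-1 + W) = 2*g/(-1 + W))
((-12 - 11)*(62 + 52) + (7*0 + c(6, -1)))**2 = ((-12 - 11)*(62 + 52) + (7*0 + 2*(-1)/(-1 + 6)))**2 = (-23*114 + (0 + 2*(-1)/5))**2 = (-2622 + (0 + 2*(-1)*(1/5)))**2 = (-2622 + (0 - 2/5))**2 = (-2622 - 2/5)**2 = (-13112/5)**2 = 171924544/25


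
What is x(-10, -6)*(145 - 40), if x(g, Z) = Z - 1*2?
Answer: -840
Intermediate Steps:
x(g, Z) = -2 + Z (x(g, Z) = Z - 2 = -2 + Z)
x(-10, -6)*(145 - 40) = (-2 - 6)*(145 - 40) = -8*105 = -840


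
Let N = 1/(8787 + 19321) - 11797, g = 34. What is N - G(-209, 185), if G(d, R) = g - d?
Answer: -338420319/28108 ≈ -12040.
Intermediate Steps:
G(d, R) = 34 - d
N = -331590075/28108 (N = 1/28108 - 11797 = -331590075/28108 ≈ -11797.)
N - G(-209, 185) = -331590075/28108 - (34 - 1*(-209)) = -331590075/28108 - (34 + 209) = -331590075/28108 - 1*243 = -331590075/28108 - 243 = -338420319/28108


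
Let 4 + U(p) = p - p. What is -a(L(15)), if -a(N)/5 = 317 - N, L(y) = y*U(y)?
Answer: 1885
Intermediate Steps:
U(p) = -4 (U(p) = -4 + (p - p) = -4 + 0 = -4)
L(y) = -4*y (L(y) = y*(-4) = -4*y)
a(N) = -1585 + 5*N (a(N) = -5*(317 - N) = -1585 + 5*N)
-a(L(15)) = -(-1585 + 5*(-4*15)) = -(-1585 + 5*(-60)) = -(-1585 - 300) = -1*(-1885) = 1885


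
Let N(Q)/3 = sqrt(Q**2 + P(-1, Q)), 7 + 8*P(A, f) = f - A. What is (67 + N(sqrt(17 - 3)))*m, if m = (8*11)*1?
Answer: 5896 + 66*sqrt(212 + 2*sqrt(14)) ≈ 6873.8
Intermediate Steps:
P(A, f) = -7/8 - A/8 + f/8 (P(A, f) = -7/8 + (f - A)/8 = -7/8 + (-A/8 + f/8) = -7/8 - A/8 + f/8)
m = 88 (m = 88*1 = 88)
N(Q) = 3*sqrt(-3/4 + Q**2 + Q/8) (N(Q) = 3*sqrt(Q**2 + (-7/8 - 1/8*(-1) + Q/8)) = 3*sqrt(Q**2 + (-7/8 + 1/8 + Q/8)) = 3*sqrt(Q**2 + (-3/4 + Q/8)) = 3*sqrt(-3/4 + Q**2 + Q/8))
(67 + N(sqrt(17 - 3)))*m = (67 + 3*sqrt(-12 + 2*sqrt(17 - 3) + 16*(sqrt(17 - 3))**2)/4)*88 = (67 + 3*sqrt(-12 + 2*sqrt(14) + 16*(sqrt(14))**2)/4)*88 = (67 + 3*sqrt(-12 + 2*sqrt(14) + 16*14)/4)*88 = (67 + 3*sqrt(-12 + 2*sqrt(14) + 224)/4)*88 = (67 + 3*sqrt(212 + 2*sqrt(14))/4)*88 = 5896 + 66*sqrt(212 + 2*sqrt(14))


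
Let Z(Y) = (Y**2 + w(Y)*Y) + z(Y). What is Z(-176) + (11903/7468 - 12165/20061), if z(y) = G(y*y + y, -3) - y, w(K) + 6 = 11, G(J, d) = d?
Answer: 1511638253425/49938516 ≈ 30270.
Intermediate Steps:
w(K) = 5 (w(K) = -6 + 11 = 5)
z(y) = -3 - y
Z(Y) = -3 + Y**2 + 4*Y (Z(Y) = (Y**2 + 5*Y) + (-3 - Y) = -3 + Y**2 + 4*Y)
Z(-176) + (11903/7468 - 12165/20061) = (-3 + (-176)**2 + 4*(-176)) + (11903/7468 - 12165/20061) = (-3 + 30976 - 704) + (11903*(1/7468) - 12165*1/20061) = 30269 + (11903/7468 - 4055/6687) = 30269 + 49312621/49938516 = 1511638253425/49938516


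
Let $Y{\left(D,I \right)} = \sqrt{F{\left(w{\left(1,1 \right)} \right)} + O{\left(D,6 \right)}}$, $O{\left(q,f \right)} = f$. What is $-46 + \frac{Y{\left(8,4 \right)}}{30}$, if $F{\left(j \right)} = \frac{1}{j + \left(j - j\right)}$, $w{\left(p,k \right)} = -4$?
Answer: $-46 + \frac{\sqrt{23}}{60} \approx -45.92$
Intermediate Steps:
$F{\left(j \right)} = \frac{1}{j}$ ($F{\left(j \right)} = \frac{1}{j + 0} = \frac{1}{j}$)
$Y{\left(D,I \right)} = \frac{\sqrt{23}}{2}$ ($Y{\left(D,I \right)} = \sqrt{\frac{1}{-4} + 6} = \sqrt{- \frac{1}{4} + 6} = \sqrt{\frac{23}{4}} = \frac{\sqrt{23}}{2}$)
$-46 + \frac{Y{\left(8,4 \right)}}{30} = -46 + \frac{\frac{1}{2} \sqrt{23}}{30} = -46 + \frac{\sqrt{23}}{60}$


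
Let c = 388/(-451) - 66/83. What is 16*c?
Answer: -991520/37433 ≈ -26.488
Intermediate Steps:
c = -61970/37433 (c = 388*(-1/451) - 66*1/83 = -388/451 - 66/83 = -61970/37433 ≈ -1.6555)
16*c = 16*(-61970/37433) = -991520/37433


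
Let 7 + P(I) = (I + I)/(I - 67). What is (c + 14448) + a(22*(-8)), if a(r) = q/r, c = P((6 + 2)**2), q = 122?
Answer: 3800977/264 ≈ 14398.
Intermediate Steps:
P(I) = -7 + 2*I/(-67 + I) (P(I) = -7 + (I + I)/(I - 67) = -7 + (2*I)/(-67 + I) = -7 + 2*I/(-67 + I))
c = -149/3 (c = (469 - 5*(6 + 2)**2)/(-67 + (6 + 2)**2) = (469 - 5*8**2)/(-67 + 8**2) = (469 - 5*64)/(-67 + 64) = (469 - 320)/(-3) = -1/3*149 = -149/3 ≈ -49.667)
a(r) = 122/r
(c + 14448) + a(22*(-8)) = (-149/3 + 14448) + 122/((22*(-8))) = 43195/3 + 122/(-176) = 43195/3 + 122*(-1/176) = 43195/3 - 61/88 = 3800977/264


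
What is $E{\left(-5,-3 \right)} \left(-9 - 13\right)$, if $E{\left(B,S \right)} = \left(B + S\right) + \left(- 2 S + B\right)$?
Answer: $154$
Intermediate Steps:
$E{\left(B,S \right)} = - S + 2 B$ ($E{\left(B,S \right)} = \left(B + S\right) + \left(B - 2 S\right) = - S + 2 B$)
$E{\left(-5,-3 \right)} \left(-9 - 13\right) = \left(\left(-1\right) \left(-3\right) + 2 \left(-5\right)\right) \left(-9 - 13\right) = \left(3 - 10\right) \left(-22\right) = \left(-7\right) \left(-22\right) = 154$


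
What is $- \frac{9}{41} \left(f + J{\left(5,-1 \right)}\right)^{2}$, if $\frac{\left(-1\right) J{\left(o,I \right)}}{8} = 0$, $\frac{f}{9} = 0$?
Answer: $0$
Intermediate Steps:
$f = 0$ ($f = 9 \cdot 0 = 0$)
$J{\left(o,I \right)} = 0$ ($J{\left(o,I \right)} = \left(-8\right) 0 = 0$)
$- \frac{9}{41} \left(f + J{\left(5,-1 \right)}\right)^{2} = - \frac{9}{41} \left(0 + 0\right)^{2} = \left(-9\right) \frac{1}{41} \cdot 0^{2} = \left(- \frac{9}{41}\right) 0 = 0$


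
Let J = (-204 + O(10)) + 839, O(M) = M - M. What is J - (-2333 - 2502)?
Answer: 5470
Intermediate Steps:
O(M) = 0
J = 635 (J = (-204 + 0) + 839 = -204 + 839 = 635)
J - (-2333 - 2502) = 635 - (-2333 - 2502) = 635 - 1*(-4835) = 635 + 4835 = 5470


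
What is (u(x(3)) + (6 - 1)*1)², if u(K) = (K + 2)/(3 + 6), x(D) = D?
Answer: 2500/81 ≈ 30.864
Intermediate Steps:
u(K) = 2/9 + K/9 (u(K) = (2 + K)/9 = (2 + K)*(⅑) = 2/9 + K/9)
(u(x(3)) + (6 - 1)*1)² = ((2/9 + (⅑)*3) + (6 - 1)*1)² = ((2/9 + ⅓) + 5*1)² = (5/9 + 5)² = (50/9)² = 2500/81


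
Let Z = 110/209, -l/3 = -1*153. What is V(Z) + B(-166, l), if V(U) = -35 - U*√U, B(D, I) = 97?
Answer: 62 - 10*√190/361 ≈ 61.618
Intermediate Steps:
l = 459 (l = -(-3)*153 = -3*(-153) = 459)
Z = 10/19 (Z = 110*(1/209) = 10/19 ≈ 0.52632)
V(U) = -35 - U^(3/2)
V(Z) + B(-166, l) = (-35 - (10/19)^(3/2)) + 97 = (-35 - 10*√190/361) + 97 = 62 - 10*√190/361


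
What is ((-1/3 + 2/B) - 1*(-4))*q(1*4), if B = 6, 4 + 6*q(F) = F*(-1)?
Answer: -16/3 ≈ -5.3333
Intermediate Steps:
q(F) = -⅔ - F/6 (q(F) = -⅔ + (F*(-1))/6 = -⅔ + (-F)/6 = -⅔ - F/6)
((-1/3 + 2/B) - 1*(-4))*q(1*4) = ((-1/3 + 2/6) - 1*(-4))*(-⅔ - 4/6) = ((-1*⅓ + 2*(⅙)) + 4)*(-⅔ - ⅙*4) = ((-⅓ + ⅓) + 4)*(-⅔ - ⅔) = (0 + 4)*(-4/3) = 4*(-4/3) = -16/3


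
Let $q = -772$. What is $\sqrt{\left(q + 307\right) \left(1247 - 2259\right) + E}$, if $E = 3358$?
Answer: $\sqrt{473938} \approx 688.43$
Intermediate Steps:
$\sqrt{\left(q + 307\right) \left(1247 - 2259\right) + E} = \sqrt{\left(-772 + 307\right) \left(1247 - 2259\right) + 3358} = \sqrt{\left(-465\right) \left(-1012\right) + 3358} = \sqrt{470580 + 3358} = \sqrt{473938}$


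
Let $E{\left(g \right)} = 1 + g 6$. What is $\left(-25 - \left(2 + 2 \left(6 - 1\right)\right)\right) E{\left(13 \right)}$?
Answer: $-2923$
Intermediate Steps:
$E{\left(g \right)} = 1 + 6 g$
$\left(-25 - \left(2 + 2 \left(6 - 1\right)\right)\right) E{\left(13 \right)} = \left(-25 - \left(2 + 2 \left(6 - 1\right)\right)\right) \left(1 + 6 \cdot 13\right) = \left(-25 - \left(2 + 2 \left(6 - 1\right)\right)\right) \left(1 + 78\right) = \left(-25 - 12\right) 79 = \left(-37\right) 79 = -2923$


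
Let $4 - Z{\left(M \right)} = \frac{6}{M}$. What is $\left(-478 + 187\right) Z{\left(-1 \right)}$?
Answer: $-2910$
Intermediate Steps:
$Z{\left(M \right)} = 4 - \frac{6}{M}$
$\left(-478 + 187\right) Z{\left(-1 \right)} = \left(-478 + 187\right) \left(4 - \frac{6}{-1}\right) = - 291 \left(4 - -6\right) = - 291 \left(4 + 6\right) = \left(-291\right) 10 = -2910$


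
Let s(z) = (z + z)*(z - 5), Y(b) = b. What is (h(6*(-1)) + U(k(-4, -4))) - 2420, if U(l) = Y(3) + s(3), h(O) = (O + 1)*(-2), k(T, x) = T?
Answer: -2419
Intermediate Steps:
h(O) = -2 - 2*O (h(O) = (1 + O)*(-2) = -2 - 2*O)
s(z) = 2*z*(-5 + z) (s(z) = (2*z)*(-5 + z) = 2*z*(-5 + z))
U(l) = -9 (U(l) = 3 + 2*3*(-5 + 3) = 3 + 2*3*(-2) = 3 - 12 = -9)
(h(6*(-1)) + U(k(-4, -4))) - 2420 = ((-2 - 12*(-1)) - 9) - 2420 = ((-2 - 2*(-6)) - 9) - 2420 = ((-2 + 12) - 9) - 2420 = (10 - 9) - 2420 = 1 - 2420 = -2419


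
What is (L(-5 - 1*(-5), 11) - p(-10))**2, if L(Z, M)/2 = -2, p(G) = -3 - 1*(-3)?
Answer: 16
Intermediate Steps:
p(G) = 0 (p(G) = -3 + 3 = 0)
L(Z, M) = -4 (L(Z, M) = 2*(-2) = -4)
(L(-5 - 1*(-5), 11) - p(-10))**2 = (-4 - 1*0)**2 = (-4 + 0)**2 = (-4)**2 = 16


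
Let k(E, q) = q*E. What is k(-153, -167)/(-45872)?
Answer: -25551/45872 ≈ -0.55701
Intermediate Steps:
k(E, q) = E*q
k(-153, -167)/(-45872) = -153*(-167)/(-45872) = 25551*(-1/45872) = -25551/45872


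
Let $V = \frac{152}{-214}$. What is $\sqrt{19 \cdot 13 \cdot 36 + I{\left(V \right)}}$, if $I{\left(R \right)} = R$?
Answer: $\frac{2 \sqrt{25449094}}{107} \approx 94.294$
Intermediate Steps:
$V = - \frac{76}{107}$ ($V = 152 \left(- \frac{1}{214}\right) = - \frac{76}{107} \approx -0.71028$)
$\sqrt{19 \cdot 13 \cdot 36 + I{\left(V \right)}} = \sqrt{19 \cdot 13 \cdot 36 - \frac{76}{107}} = \sqrt{247 \cdot 36 - \frac{76}{107}} = \sqrt{8892 - \frac{76}{107}} = \sqrt{\frac{951368}{107}} = \frac{2 \sqrt{25449094}}{107}$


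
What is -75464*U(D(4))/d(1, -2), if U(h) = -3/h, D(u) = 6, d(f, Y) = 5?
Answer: 37732/5 ≈ 7546.4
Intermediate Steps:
-75464*U(D(4))/d(1, -2) = -75464*(-3/6)/5 = -75464*(-3*⅙)/5 = -(-37732)/5 = -75464*(-⅒) = 37732/5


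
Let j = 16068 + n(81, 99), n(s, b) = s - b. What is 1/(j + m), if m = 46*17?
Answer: 1/16832 ≈ 5.9411e-5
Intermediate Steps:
m = 782
j = 16050 (j = 16068 + (81 - 1*99) = 16068 + (81 - 99) = 16068 - 18 = 16050)
1/(j + m) = 1/(16050 + 782) = 1/16832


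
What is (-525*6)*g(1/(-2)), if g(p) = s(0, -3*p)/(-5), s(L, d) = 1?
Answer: 630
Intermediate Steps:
g(p) = -1/5 (g(p) = 1/(-5) = 1*(-1/5) = -1/5)
(-525*6)*g(1/(-2)) = -525*6*(-1/5) = -3150*(-1/5) = 630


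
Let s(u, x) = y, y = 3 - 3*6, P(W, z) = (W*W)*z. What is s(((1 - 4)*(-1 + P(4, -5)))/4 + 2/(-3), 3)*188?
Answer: -2820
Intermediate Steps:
P(W, z) = z*W**2 (P(W, z) = W**2*z = z*W**2)
y = -15 (y = 3 - 18 = -15)
s(u, x) = -15
s(((1 - 4)*(-1 + P(4, -5)))/4 + 2/(-3), 3)*188 = -15*188 = -2820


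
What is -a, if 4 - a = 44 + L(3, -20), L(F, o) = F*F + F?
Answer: 52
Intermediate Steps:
L(F, o) = F + F**2 (L(F, o) = F**2 + F = F + F**2)
a = -52 (a = 4 - (44 + 3*(1 + 3)) = 4 - (44 + 3*4) = 4 - (44 + 12) = 4 - 1*56 = 4 - 56 = -52)
-a = -1*(-52) = 52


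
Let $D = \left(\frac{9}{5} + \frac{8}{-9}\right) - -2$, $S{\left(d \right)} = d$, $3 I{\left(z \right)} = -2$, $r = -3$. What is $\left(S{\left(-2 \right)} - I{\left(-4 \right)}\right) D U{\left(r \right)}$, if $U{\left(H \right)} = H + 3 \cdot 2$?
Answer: $- \frac{524}{45} \approx -11.644$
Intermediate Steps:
$I{\left(z \right)} = - \frac{2}{3}$ ($I{\left(z \right)} = \frac{1}{3} \left(-2\right) = - \frac{2}{3}$)
$U{\left(H \right)} = 6 + H$ ($U{\left(H \right)} = H + 6 = 6 + H$)
$D = \frac{131}{45}$ ($D = \left(9 \cdot \frac{1}{5} + 8 \left(- \frac{1}{9}\right)\right) + 2 = \left(\frac{9}{5} - \frac{8}{9}\right) + 2 = \frac{41}{45} + 2 = \frac{131}{45} \approx 2.9111$)
$\left(S{\left(-2 \right)} - I{\left(-4 \right)}\right) D U{\left(r \right)} = \left(-2 - - \frac{2}{3}\right) \frac{131}{45} \left(6 - 3\right) = \left(-2 + \frac{2}{3}\right) \frac{131}{45} \cdot 3 = \left(- \frac{4}{3}\right) \frac{131}{45} \cdot 3 = \left(- \frac{524}{135}\right) 3 = - \frac{524}{45}$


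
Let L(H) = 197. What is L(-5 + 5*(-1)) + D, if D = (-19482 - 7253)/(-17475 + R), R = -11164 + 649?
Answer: 1108153/5598 ≈ 197.96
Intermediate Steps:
R = -10515
D = 5347/5598 (D = (-19482 - 7253)/(-17475 - 10515) = -26735/(-27990) = -26735*(-1/27990) = 5347/5598 ≈ 0.95516)
L(-5 + 5*(-1)) + D = 197 + 5347/5598 = 1108153/5598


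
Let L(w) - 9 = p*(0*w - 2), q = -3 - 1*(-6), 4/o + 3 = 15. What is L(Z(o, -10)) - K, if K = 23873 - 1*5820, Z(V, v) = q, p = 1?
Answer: -18046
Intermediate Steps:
o = ⅓ (o = 4/(-3 + 15) = 4/12 = 4*(1/12) = ⅓ ≈ 0.33333)
q = 3 (q = -3 + 6 = 3)
Z(V, v) = 3
L(w) = 7 (L(w) = 9 + 1*(0*w - 2) = 9 + 1*(0 - 2) = 9 + 1*(-2) = 9 - 2 = 7)
K = 18053 (K = 23873 - 5820 = 18053)
L(Z(o, -10)) - K = 7 - 1*18053 = 7 - 18053 = -18046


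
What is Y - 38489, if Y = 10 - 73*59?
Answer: -42786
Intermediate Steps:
Y = -4297 (Y = 10 - 4307 = -4297)
Y - 38489 = -4297 - 38489 = -42786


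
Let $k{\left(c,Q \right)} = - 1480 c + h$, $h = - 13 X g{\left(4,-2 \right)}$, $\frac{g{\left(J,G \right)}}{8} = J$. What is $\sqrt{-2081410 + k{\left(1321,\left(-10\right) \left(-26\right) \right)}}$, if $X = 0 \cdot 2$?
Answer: $i \sqrt{4036490} \approx 2009.1 i$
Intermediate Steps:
$g{\left(J,G \right)} = 8 J$
$X = 0$
$h = 0$ ($h = \left(-13\right) 0 \cdot 8 \cdot 4 = 0 \cdot 32 = 0$)
$k{\left(c,Q \right)} = - 1480 c$ ($k{\left(c,Q \right)} = - 1480 c + 0 = - 1480 c$)
$\sqrt{-2081410 + k{\left(1321,\left(-10\right) \left(-26\right) \right)}} = \sqrt{-2081410 - 1955080} = \sqrt{-4036490} = i \sqrt{4036490}$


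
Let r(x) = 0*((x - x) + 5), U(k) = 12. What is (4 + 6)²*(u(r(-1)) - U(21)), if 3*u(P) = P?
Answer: -1200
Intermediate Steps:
r(x) = 0 (r(x) = 0*(0 + 5) = 0*5 = 0)
u(P) = P/3
(4 + 6)²*(u(r(-1)) - U(21)) = (4 + 6)²*((⅓)*0 - 1*12) = 10²*(0 - 12) = 100*(-12) = -1200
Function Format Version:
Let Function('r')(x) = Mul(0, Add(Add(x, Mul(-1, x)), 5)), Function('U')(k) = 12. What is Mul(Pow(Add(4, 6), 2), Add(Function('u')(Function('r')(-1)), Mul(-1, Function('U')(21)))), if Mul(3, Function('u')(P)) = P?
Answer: -1200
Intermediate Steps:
Function('r')(x) = 0 (Function('r')(x) = Mul(0, Add(0, 5)) = Mul(0, 5) = 0)
Function('u')(P) = Mul(Rational(1, 3), P)
Mul(Pow(Add(4, 6), 2), Add(Function('u')(Function('r')(-1)), Mul(-1, Function('U')(21)))) = Mul(Pow(Add(4, 6), 2), Add(Mul(Rational(1, 3), 0), Mul(-1, 12))) = Mul(Pow(10, 2), Add(0, -12)) = Mul(100, -12) = -1200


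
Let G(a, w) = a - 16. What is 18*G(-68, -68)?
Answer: -1512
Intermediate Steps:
G(a, w) = -16 + a
18*G(-68, -68) = 18*(-16 - 68) = 18*(-84) = -1512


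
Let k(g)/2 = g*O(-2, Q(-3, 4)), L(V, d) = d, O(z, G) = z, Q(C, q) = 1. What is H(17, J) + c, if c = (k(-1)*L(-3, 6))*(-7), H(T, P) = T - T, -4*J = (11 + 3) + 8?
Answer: -168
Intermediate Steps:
J = -11/2 (J = -((11 + 3) + 8)/4 = -(14 + 8)/4 = -¼*22 = -11/2 ≈ -5.5000)
k(g) = -4*g (k(g) = 2*(g*(-2)) = 2*(-2*g) = -4*g)
H(T, P) = 0
c = -168 (c = (-4*(-1)*6)*(-7) = (4*6)*(-7) = 24*(-7) = -168)
H(17, J) + c = 0 - 168 = -168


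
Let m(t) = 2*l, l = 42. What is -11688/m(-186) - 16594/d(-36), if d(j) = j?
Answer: 40547/126 ≈ 321.80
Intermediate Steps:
m(t) = 84 (m(t) = 2*42 = 84)
-11688/m(-186) - 16594/d(-36) = -11688/84 - 16594/(-36) = -11688*1/84 - 16594*(-1/36) = -974/7 + 8297/18 = 40547/126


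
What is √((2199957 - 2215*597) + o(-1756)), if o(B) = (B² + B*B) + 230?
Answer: 2*√1761226 ≈ 2654.2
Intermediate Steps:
o(B) = 230 + 2*B² (o(B) = (B² + B²) + 230 = 2*B² + 230 = 230 + 2*B²)
√((2199957 - 2215*597) + o(-1756)) = √((2199957 - 2215*597) + (230 + 2*(-1756)²)) = √((2199957 - 1322355) + (230 + 2*3083536)) = √(877602 + (230 + 6167072)) = √(877602 + 6167302) = √7044904 = 2*√1761226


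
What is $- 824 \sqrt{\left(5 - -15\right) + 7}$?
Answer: $- 2472 \sqrt{3} \approx -4281.6$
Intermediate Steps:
$- 824 \sqrt{\left(5 - -15\right) + 7} = - 824 \sqrt{\left(5 + 15\right) + 7} = - 824 \sqrt{20 + 7} = - 824 \sqrt{27} = - 824 \cdot 3 \sqrt{3} = - 2472 \sqrt{3}$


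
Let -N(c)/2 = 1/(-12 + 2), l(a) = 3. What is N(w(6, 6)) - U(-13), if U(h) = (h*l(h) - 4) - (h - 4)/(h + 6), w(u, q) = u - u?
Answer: 1597/35 ≈ 45.629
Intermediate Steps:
w(u, q) = 0
N(c) = ⅕ (N(c) = -2/(-12 + 2) = -2/(-10) = -2*(-⅒) = ⅕)
U(h) = -4 + 3*h - (-4 + h)/(6 + h) (U(h) = (h*3 - 4) - (h - 4)/(h + 6) = (3*h - 4) - (-4 + h)/(6 + h) = (-4 + 3*h) - (-4 + h)/(6 + h) = -4 + 3*h - (-4 + h)/(6 + h))
N(w(6, 6)) - U(-13) = ⅕ - (-20 + 3*(-13)² + 13*(-13))/(6 - 13) = ⅕ - (-20 + 3*169 - 169)/(-7) = ⅕ - (-1)*(-20 + 507 - 169)/7 = ⅕ - (-1)*318/7 = ⅕ - 1*(-318/7) = ⅕ + 318/7 = 1597/35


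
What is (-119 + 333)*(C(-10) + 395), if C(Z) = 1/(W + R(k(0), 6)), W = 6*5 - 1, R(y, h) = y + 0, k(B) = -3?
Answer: 1098997/13 ≈ 84538.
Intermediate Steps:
R(y, h) = y
W = 29 (W = 30 - 1 = 29)
C(Z) = 1/26 (C(Z) = 1/(29 - 3) = 1/26)
(-119 + 333)*(C(-10) + 395) = (-119 + 333)*(1/26 + 395) = 214*(10271/26) = 1098997/13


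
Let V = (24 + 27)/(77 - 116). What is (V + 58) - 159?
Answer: -1330/13 ≈ -102.31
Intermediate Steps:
V = -17/13 (V = 51/(-39) = 51*(-1/39) = -17/13 ≈ -1.3077)
(V + 58) - 159 = (-17/13 + 58) - 159 = 737/13 - 159 = -1330/13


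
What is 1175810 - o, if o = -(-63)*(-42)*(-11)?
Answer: 1146704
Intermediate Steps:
o = 29106 (o = -63*42*(-11) = -2646*(-11) = 29106)
1175810 - o = 1175810 - 1*29106 = 1175810 - 29106 = 1146704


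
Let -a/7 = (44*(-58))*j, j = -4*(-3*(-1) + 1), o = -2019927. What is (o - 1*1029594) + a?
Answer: -3335345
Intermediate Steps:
j = -16 (j = -4*(3 + 1) = -4*4 = -16)
a = -285824 (a = -7*44*(-58)*(-16) = -(-17864)*(-16) = -7*40832 = -285824)
(o - 1*1029594) + a = (-2019927 - 1*1029594) - 285824 = (-2019927 - 1029594) - 285824 = -3049521 - 285824 = -3335345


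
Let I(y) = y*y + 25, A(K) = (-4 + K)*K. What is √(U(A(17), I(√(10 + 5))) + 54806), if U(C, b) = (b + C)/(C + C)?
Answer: √10707234746/442 ≈ 234.11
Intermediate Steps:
A(K) = K*(-4 + K)
I(y) = 25 + y² (I(y) = y² + 25 = 25 + y²)
U(C, b) = (C + b)/(2*C) (U(C, b) = (C + b)/((2*C)) = (C + b)*(1/(2*C)) = (C + b)/(2*C))
√(U(A(17), I(√(10 + 5))) + 54806) = √((17*(-4 + 17) + (25 + (√(10 + 5))²))/(2*((17*(-4 + 17)))) + 54806) = √((17*13 + (25 + (√15)²))/(2*((17*13))) + 54806) = √((½)*(221 + (25 + 15))/221 + 54806) = √((½)*(1/221)*(221 + 40) + 54806) = √((½)*(1/221)*261 + 54806) = √(261/442 + 54806) = √(24224513/442) = √10707234746/442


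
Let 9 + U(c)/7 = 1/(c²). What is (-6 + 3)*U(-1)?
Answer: 168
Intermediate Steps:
U(c) = -63 + 7/c² (U(c) = -63 + 7/(c²) = -63 + 7/c²)
(-6 + 3)*U(-1) = (-6 + 3)*(-63 + 7/(-1)²) = -3*(-63 + 7*1) = -3*(-63 + 7) = -3*(-56) = 168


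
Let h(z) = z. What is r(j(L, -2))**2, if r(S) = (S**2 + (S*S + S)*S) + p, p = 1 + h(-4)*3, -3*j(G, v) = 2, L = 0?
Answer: 78961/729 ≈ 108.31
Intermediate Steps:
j(G, v) = -2/3 (j(G, v) = -1/3*2 = -2/3)
p = -11 (p = 1 - 4*3 = 1 - 12 = -11)
r(S) = -11 + S**2 + S*(S + S**2) (r(S) = (S**2 + (S*S + S)*S) - 11 = (S**2 + (S**2 + S)*S) - 11 = (S**2 + (S + S**2)*S) - 11 = (S**2 + S*(S + S**2)) - 11 = -11 + S**2 + S*(S + S**2))
r(j(L, -2))**2 = (-11 + (-2/3)**3 + 2*(-2/3)**2)**2 = (-11 - 8/27 + 2*(4/9))**2 = (-11 - 8/27 + 8/9)**2 = (-281/27)**2 = 78961/729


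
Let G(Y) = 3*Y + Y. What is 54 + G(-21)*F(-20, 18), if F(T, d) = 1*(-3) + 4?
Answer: -30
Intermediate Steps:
G(Y) = 4*Y
F(T, d) = 1 (F(T, d) = -3 + 4 = 1)
54 + G(-21)*F(-20, 18) = 54 + (4*(-21))*1 = 54 - 84*1 = 54 - 84 = -30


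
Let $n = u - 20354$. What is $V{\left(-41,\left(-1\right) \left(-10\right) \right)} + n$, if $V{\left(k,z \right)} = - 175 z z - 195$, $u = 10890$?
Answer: $-27159$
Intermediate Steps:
$V{\left(k,z \right)} = -195 - 175 z^{2}$ ($V{\left(k,z \right)} = - 175 z^{2} - 195 = -195 - 175 z^{2}$)
$n = -9464$ ($n = 10890 - 20354 = -9464$)
$V{\left(-41,\left(-1\right) \left(-10\right) \right)} + n = \left(-195 - 175 \left(\left(-1\right) \left(-10\right)\right)^{2}\right) - 9464 = \left(-195 - 175 \cdot 10^{2}\right) - 9464 = \left(-195 - 17500\right) - 9464 = -17695 - 9464 = -27159$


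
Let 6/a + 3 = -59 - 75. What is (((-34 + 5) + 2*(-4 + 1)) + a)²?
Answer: 23049601/18769 ≈ 1228.1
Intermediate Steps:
a = -6/137 (a = 6/(-3 + (-59 - 75)) = 6/(-3 - 134) = 6/(-137) = 6*(-1/137) = -6/137 ≈ -0.043796)
(((-34 + 5) + 2*(-4 + 1)) + a)² = (((-34 + 5) + 2*(-4 + 1)) - 6/137)² = ((-29 + 2*(-3)) - 6/137)² = ((-29 - 6) - 6/137)² = (-35 - 6/137)² = (-4801/137)² = 23049601/18769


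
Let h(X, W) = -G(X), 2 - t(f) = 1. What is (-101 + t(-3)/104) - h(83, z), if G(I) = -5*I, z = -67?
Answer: -53663/104 ≈ -515.99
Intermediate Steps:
t(f) = 1 (t(f) = 2 - 1*1 = 2 - 1 = 1)
h(X, W) = 5*X (h(X, W) = -(-5)*X = 5*X)
(-101 + t(-3)/104) - h(83, z) = (-101 + 1/104) - 5*83 = (-101 + (1/104)*1) - 1*415 = (-101 + 1/104) - 415 = -10503/104 - 415 = -53663/104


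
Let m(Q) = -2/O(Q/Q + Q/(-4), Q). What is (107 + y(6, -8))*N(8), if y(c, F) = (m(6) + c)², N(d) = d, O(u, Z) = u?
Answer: 1656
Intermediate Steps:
m(Q) = -2/(1 - Q/4) (m(Q) = -2/(Q/Q + Q/(-4)) = -2/(1 + Q*(-¼)) = -2/(1 - Q/4))
y(c, F) = (4 + c)² (y(c, F) = (8/(-4 + 6) + c)² = (8/2 + c)² = (8*(½) + c)² = (4 + c)²)
(107 + y(6, -8))*N(8) = (107 + (4 + 6)²)*8 = (107 + 10²)*8 = (107 + 100)*8 = 207*8 = 1656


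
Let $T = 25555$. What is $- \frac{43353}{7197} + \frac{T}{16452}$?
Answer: $- \frac{176441407}{39468348} \approx -4.4705$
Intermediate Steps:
$- \frac{43353}{7197} + \frac{T}{16452} = - \frac{43353}{7197} + \frac{25555}{16452} = \left(-43353\right) \frac{1}{7197} + 25555 \cdot \frac{1}{16452} = - \frac{14451}{2399} + \frac{25555}{16452} = - \frac{176441407}{39468348}$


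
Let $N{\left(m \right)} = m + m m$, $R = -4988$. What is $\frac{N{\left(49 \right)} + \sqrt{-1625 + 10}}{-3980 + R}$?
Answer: $- \frac{1225}{4484} - \frac{i \sqrt{1615}}{8968} \approx -0.27319 - 0.0044812 i$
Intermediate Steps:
$N{\left(m \right)} = m + m^{2}$
$\frac{N{\left(49 \right)} + \sqrt{-1625 + 10}}{-3980 + R} = \frac{49 \left(1 + 49\right) + \sqrt{-1625 + 10}}{-3980 - 4988} = \frac{49 \cdot 50 + \sqrt{-1615}}{-8968} = \left(2450 + i \sqrt{1615}\right) \left(- \frac{1}{8968}\right) = - \frac{1225}{4484} - \frac{i \sqrt{1615}}{8968}$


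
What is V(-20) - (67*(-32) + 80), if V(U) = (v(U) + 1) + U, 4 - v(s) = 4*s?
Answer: 2129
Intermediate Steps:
v(s) = 4 - 4*s
V(U) = 5 - 3*U (V(U) = ((4 - 4*U) + 1) + U = (5 - 4*U) + U = 5 - 3*U)
V(-20) - (67*(-32) + 80) = (5 - 3*(-20)) - (67*(-32) + 80) = (5 + 60) - (-2144 + 80) = 65 - 1*(-2064) = 65 + 2064 = 2129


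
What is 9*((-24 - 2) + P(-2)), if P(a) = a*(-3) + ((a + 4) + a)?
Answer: -180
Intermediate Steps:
P(a) = 4 - a (P(a) = -3*a + ((4 + a) + a) = -3*a + (4 + 2*a) = 4 - a)
9*((-24 - 2) + P(-2)) = 9*((-24 - 2) + (4 - 1*(-2))) = 9*(-26 + (4 + 2)) = 9*(-26 + 6) = 9*(-20) = -180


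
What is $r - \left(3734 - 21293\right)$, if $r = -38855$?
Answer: $-21296$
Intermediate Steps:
$r - \left(3734 - 21293\right) = -38855 - \left(3734 - 21293\right) = -38855 - -17559 = -38855 + 17559 = -21296$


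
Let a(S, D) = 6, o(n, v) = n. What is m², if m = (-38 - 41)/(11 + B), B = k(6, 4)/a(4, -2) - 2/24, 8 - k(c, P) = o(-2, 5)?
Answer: 898704/22801 ≈ 39.415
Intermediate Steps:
k(c, P) = 10 (k(c, P) = 8 - 1*(-2) = 8 + 2 = 10)
B = 19/12 (B = 10/6 - 2/24 = 10*(⅙) - 2*1/24 = 5/3 - 1/12 = 19/12 ≈ 1.5833)
m = -948/151 (m = (-38 - 41)/(11 + 19/12) = -79/151/12 = -79*12/151 = -948/151 ≈ -6.2781)
m² = (-948/151)² = 898704/22801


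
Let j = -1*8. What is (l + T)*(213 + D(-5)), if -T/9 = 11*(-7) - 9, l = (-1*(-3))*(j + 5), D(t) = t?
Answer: 159120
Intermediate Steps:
j = -8
l = -9 (l = (-1*(-3))*(-8 + 5) = 3*(-3) = -9)
T = 774 (T = -9*(11*(-7) - 9) = -9*(-77 - 9) = -9*(-86) = 774)
(l + T)*(213 + D(-5)) = (-9 + 774)*(213 - 5) = 765*208 = 159120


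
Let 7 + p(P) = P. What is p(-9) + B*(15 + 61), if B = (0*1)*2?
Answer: -16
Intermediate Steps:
p(P) = -7 + P
B = 0 (B = 0*2 = 0)
p(-9) + B*(15 + 61) = (-7 - 9) + 0*(15 + 61) = -16 + 0*76 = -16 + 0 = -16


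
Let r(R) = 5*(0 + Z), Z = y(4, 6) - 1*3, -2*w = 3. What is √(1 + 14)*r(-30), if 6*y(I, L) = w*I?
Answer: -20*√15 ≈ -77.460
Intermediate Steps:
w = -3/2 (w = -½*3 = -3/2 ≈ -1.5000)
y(I, L) = -I/4 (y(I, L) = (-3*I/2)/6 = -I/4)
Z = -4 (Z = -¼*4 - 1*3 = -1 - 3 = -4)
r(R) = -20 (r(R) = 5*(0 - 4) = 5*(-4) = -20)
√(1 + 14)*r(-30) = √(1 + 14)*(-20) = √15*(-20) = -20*√15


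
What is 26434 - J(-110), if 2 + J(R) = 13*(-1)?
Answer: 26449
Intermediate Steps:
J(R) = -15 (J(R) = -2 + 13*(-1) = -2 - 13 = -15)
26434 - J(-110) = 26434 - 1*(-15) = 26434 + 15 = 26449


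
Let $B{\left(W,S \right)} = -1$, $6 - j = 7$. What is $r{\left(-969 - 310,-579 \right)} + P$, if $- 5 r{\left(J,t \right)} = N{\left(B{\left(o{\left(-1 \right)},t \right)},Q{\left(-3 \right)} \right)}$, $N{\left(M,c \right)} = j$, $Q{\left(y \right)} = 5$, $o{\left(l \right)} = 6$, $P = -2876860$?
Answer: $- \frac{14384299}{5} \approx -2.8769 \cdot 10^{6}$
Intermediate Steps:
$j = -1$ ($j = 6 - 7 = -1$)
$N{\left(M,c \right)} = -1$
$r{\left(J,t \right)} = \frac{1}{5}$ ($r{\left(J,t \right)} = \left(- \frac{1}{5}\right) \left(-1\right) = \frac{1}{5}$)
$r{\left(-969 - 310,-579 \right)} + P = \frac{1}{5} - 2876860 = - \frac{14384299}{5}$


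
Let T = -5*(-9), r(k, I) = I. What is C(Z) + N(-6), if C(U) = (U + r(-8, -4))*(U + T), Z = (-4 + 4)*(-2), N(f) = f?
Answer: -186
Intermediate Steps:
Z = 0 (Z = 0*(-2) = 0)
T = 45
C(U) = (-4 + U)*(45 + U) (C(U) = (U - 4)*(U + 45) = (-4 + U)*(45 + U))
C(Z) + N(-6) = (-180 + 0**2 + 41*0) - 6 = (-180 + 0 + 0) - 6 = -180 - 6 = -186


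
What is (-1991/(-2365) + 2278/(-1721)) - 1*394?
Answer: -145964179/370015 ≈ -394.48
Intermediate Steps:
(-1991/(-2365) + 2278/(-1721)) - 1*394 = (-1991*(-1/2365) + 2278*(-1/1721)) - 394 = (181/215 - 2278/1721) - 394 = -178269/370015 - 394 = -145964179/370015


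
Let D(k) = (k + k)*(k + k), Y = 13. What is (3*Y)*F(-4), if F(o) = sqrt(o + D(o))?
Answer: 78*sqrt(15) ≈ 302.09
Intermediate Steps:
D(k) = 4*k**2 (D(k) = (2*k)*(2*k) = 4*k**2)
F(o) = sqrt(o + 4*o**2)
(3*Y)*F(-4) = (3*13)*sqrt(-4*(1 + 4*(-4))) = 39*sqrt(-4*(1 - 16)) = 39*sqrt(-4*(-15)) = 39*sqrt(60) = 39*(2*sqrt(15)) = 78*sqrt(15)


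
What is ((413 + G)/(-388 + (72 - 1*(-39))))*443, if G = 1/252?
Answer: -46106111/69804 ≈ -660.51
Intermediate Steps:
G = 1/252 ≈ 0.0039683
((413 + G)/(-388 + (72 - 1*(-39))))*443 = ((413 + 1/252)/(-388 + (72 - 1*(-39))))*443 = (104077/(252*(-388 + (72 + 39))))*443 = (104077/(252*(-388 + 111)))*443 = ((104077/252)/(-277))*443 = ((104077/252)*(-1/277))*443 = -104077/69804*443 = -46106111/69804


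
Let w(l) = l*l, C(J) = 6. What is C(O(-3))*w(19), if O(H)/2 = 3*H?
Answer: 2166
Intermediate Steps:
O(H) = 6*H (O(H) = 2*(3*H) = 6*H)
w(l) = l**2
C(O(-3))*w(19) = 6*19**2 = 6*361 = 2166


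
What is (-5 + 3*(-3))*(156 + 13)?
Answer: -2366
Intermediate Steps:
(-5 + 3*(-3))*(156 + 13) = (-5 - 9)*169 = -14*169 = -2366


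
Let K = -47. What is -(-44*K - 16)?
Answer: -2052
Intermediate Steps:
-(-44*K - 16) = -(-44*(-47) - 16) = -(2068 - 16) = -1*2052 = -2052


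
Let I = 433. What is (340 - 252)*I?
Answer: 38104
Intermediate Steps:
(340 - 252)*I = (340 - 252)*433 = 88*433 = 38104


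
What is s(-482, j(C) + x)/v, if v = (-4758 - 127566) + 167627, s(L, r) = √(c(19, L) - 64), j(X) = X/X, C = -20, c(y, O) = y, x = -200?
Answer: 3*I*√5/35303 ≈ 0.00019002*I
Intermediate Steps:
j(X) = 1
s(L, r) = 3*I*√5 (s(L, r) = √(19 - 64) = √(-45) = 3*I*√5)
v = 35303 (v = -132324 + 167627 = 35303)
s(-482, j(C) + x)/v = (3*I*√5)/35303 = (3*I*√5)*(1/35303) = 3*I*√5/35303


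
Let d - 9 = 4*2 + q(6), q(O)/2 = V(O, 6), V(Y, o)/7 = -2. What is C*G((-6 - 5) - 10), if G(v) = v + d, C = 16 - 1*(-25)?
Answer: -1312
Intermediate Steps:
V(Y, o) = -14 (V(Y, o) = 7*(-2) = -14)
q(O) = -28 (q(O) = 2*(-14) = -28)
d = -11 (d = 9 + (4*2 - 28) = 9 + (8 - 28) = 9 - 20 = -11)
C = 41 (C = 16 + 25 = 41)
G(v) = -11 + v (G(v) = v - 11 = -11 + v)
C*G((-6 - 5) - 10) = 41*(-11 + ((-6 - 5) - 10)) = 41*(-11 + (-11 - 10)) = 41*(-11 - 21) = 41*(-32) = -1312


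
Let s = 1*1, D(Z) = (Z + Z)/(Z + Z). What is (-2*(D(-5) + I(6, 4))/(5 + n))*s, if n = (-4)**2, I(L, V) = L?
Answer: -2/3 ≈ -0.66667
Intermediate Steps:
D(Z) = 1 (D(Z) = (2*Z)/((2*Z)) = (2*Z)*(1/(2*Z)) = 1)
s = 1
n = 16
(-2*(D(-5) + I(6, 4))/(5 + n))*s = -2*(1 + 6)/(5 + 16)*1 = -14/21*1 = -2*1/3*1 = -2/3*1 = -2/3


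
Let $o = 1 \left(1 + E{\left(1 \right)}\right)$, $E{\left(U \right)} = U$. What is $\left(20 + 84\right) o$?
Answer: $208$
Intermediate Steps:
$o = 2$ ($o = 1 \left(1 + 1\right) = 1 \cdot 2 = 2$)
$\left(20 + 84\right) o = \left(20 + 84\right) 2 = 104 \cdot 2 = 208$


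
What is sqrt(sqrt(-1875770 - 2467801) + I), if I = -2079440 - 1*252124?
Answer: sqrt(-2331564 + 3*I*sqrt(482619)) ≈ 0.682 + 1526.9*I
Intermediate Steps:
I = -2331564 (I = -2079440 - 252124 = -2331564)
sqrt(sqrt(-1875770 - 2467801) + I) = sqrt(sqrt(-1875770 - 2467801) - 2331564) = sqrt(sqrt(-4343571) - 2331564) = sqrt(3*I*sqrt(482619) - 2331564) = sqrt(-2331564 + 3*I*sqrt(482619))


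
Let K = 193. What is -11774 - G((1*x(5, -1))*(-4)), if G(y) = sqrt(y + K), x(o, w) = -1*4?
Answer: -11774 - sqrt(209) ≈ -11788.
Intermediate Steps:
x(o, w) = -4
G(y) = sqrt(193 + y) (G(y) = sqrt(y + 193) = sqrt(193 + y))
-11774 - G((1*x(5, -1))*(-4)) = -11774 - sqrt(193 + (1*(-4))*(-4)) = -11774 - sqrt(193 - 4*(-4)) = -11774 - sqrt(193 + 16) = -11774 - sqrt(209)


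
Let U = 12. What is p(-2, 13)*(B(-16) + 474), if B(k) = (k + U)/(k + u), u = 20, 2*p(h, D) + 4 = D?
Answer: 4257/2 ≈ 2128.5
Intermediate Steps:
p(h, D) = -2 + D/2
B(k) = (12 + k)/(20 + k) (B(k) = (k + 12)/(k + 20) = (12 + k)/(20 + k))
p(-2, 13)*(B(-16) + 474) = (-2 + (½)*13)*((12 - 16)/(20 - 16) + 474) = (-2 + 13/2)*(-4/4 + 474) = 9*((¼)*(-4) + 474)/2 = 9*(-1 + 474)/2 = (9/2)*473 = 4257/2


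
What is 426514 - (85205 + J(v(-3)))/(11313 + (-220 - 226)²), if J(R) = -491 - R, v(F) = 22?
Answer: 89665527014/210229 ≈ 4.2651e+5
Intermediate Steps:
426514 - (85205 + J(v(-3)))/(11313 + (-220 - 226)²) = 426514 - (85205 + (-491 - 1*22))/(11313 + (-220 - 226)²) = 426514 - (85205 + (-491 - 22))/(11313 + (-446)²) = 426514 - (85205 - 513)/(11313 + 198916) = 426514 - 84692/210229 = 89665527014/210229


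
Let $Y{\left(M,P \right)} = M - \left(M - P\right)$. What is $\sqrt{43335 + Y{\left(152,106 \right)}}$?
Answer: $\sqrt{43441} \approx 208.43$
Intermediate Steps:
$Y{\left(M,P \right)} = P$ ($Y{\left(M,P \right)} = M - \left(M - P\right) = P$)
$\sqrt{43335 + Y{\left(152,106 \right)}} = \sqrt{43335 + 106} = \sqrt{43441}$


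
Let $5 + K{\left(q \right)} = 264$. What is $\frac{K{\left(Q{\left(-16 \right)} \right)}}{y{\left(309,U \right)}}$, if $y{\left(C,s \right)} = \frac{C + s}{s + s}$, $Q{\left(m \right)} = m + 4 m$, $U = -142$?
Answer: $- \frac{73556}{167} \approx -440.46$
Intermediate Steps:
$Q{\left(m \right)} = 5 m$
$y{\left(C,s \right)} = \frac{C + s}{2 s}$
$K{\left(q \right)} = 259$ ($K{\left(q \right)} = -5 + 264 = 259$)
$\frac{K{\left(Q{\left(-16 \right)} \right)}}{y{\left(309,U \right)}} = \frac{259}{\frac{1}{2} \frac{1}{-142} \left(309 - 142\right)} = \frac{259}{\frac{1}{2} \left(- \frac{1}{142}\right) 167} = \frac{259}{- \frac{167}{284}} = 259 \left(- \frac{284}{167}\right) = - \frac{73556}{167}$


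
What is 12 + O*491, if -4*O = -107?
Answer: 52585/4 ≈ 13146.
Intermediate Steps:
O = 107/4 (O = -¼*(-107) = 107/4 ≈ 26.750)
12 + O*491 = 12 + (107/4)*491 = 12 + 52537/4 = 52585/4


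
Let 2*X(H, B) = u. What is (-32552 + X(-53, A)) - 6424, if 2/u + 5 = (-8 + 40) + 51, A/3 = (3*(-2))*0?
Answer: -3040127/78 ≈ -38976.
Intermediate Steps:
A = 0 (A = 3*((3*(-2))*0) = 3*(-6*0) = 3*0 = 0)
u = 1/39 (u = 2/(-5 + ((-8 + 40) + 51)) = 2/(-5 + (32 + 51)) = 2/(-5 + 83) = 2/78 = 2*(1/78) = 1/39 ≈ 0.025641)
X(H, B) = 1/78 (X(H, B) = (½)*(1/39) = 1/78)
(-32552 + X(-53, A)) - 6424 = (-32552 + 1/78) - 6424 = -2539055/78 - 6424 = -3040127/78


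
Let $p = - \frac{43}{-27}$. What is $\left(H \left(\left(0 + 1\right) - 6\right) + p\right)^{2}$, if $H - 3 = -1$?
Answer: $\frac{51529}{729} \approx 70.684$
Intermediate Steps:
$H = 2$ ($H = 3 - 1 = 2$)
$p = \frac{43}{27}$ ($p = \left(-43\right) \left(- \frac{1}{27}\right) = \frac{43}{27} \approx 1.5926$)
$\left(H \left(\left(0 + 1\right) - 6\right) + p\right)^{2} = \left(2 \left(\left(0 + 1\right) - 6\right) + \frac{43}{27}\right)^{2} = \left(2 \left(1 - 6\right) + \frac{43}{27}\right)^{2} = \left(2 \left(-5\right) + \frac{43}{27}\right)^{2} = \left(-10 + \frac{43}{27}\right)^{2} = \left(- \frac{227}{27}\right)^{2} = \frac{51529}{729}$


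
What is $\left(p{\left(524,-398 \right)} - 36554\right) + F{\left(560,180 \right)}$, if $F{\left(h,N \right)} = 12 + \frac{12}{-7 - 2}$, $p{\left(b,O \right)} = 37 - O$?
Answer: $- \frac{108325}{3} \approx -36108.0$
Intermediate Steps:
$F{\left(h,N \right)} = \frac{32}{3}$ ($F{\left(h,N \right)} = 12 + \frac{12}{-9} = 12 + 12 \left(- \frac{1}{9}\right) = 12 - \frac{4}{3} = \frac{32}{3}$)
$\left(p{\left(524,-398 \right)} - 36554\right) + F{\left(560,180 \right)} = \left(\left(37 - -398\right) - 36554\right) + \frac{32}{3} = \left(\left(37 + 398\right) - 36554\right) + \frac{32}{3} = \left(435 - 36554\right) + \frac{32}{3} = -36119 + \frac{32}{3} = - \frac{108325}{3}$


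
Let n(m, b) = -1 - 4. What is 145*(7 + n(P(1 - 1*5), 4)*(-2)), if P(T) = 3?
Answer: 2465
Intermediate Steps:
n(m, b) = -5
145*(7 + n(P(1 - 1*5), 4)*(-2)) = 145*(7 - 5*(-2)) = 145*(7 + 10) = 145*17 = 2465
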